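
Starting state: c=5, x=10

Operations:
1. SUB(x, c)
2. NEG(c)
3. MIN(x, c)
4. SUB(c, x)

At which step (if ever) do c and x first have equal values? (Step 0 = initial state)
Step 1

c and x first become equal after step 1.

Comparing values at each step:
Initial: c=5, x=10
After step 1: c=5, x=5 ← equal!
After step 2: c=-5, x=5
After step 3: c=-5, x=-5 ← equal!
After step 4: c=0, x=-5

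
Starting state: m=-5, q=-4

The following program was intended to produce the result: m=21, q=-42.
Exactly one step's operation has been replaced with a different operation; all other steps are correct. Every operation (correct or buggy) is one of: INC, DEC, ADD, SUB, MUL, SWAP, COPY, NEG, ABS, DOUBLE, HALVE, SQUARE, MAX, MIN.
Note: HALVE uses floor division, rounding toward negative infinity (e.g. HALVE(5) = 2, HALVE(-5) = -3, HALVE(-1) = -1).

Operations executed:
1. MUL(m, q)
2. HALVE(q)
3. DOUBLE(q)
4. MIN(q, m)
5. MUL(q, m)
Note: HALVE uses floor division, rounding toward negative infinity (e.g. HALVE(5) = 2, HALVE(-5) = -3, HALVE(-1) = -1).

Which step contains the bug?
Step 3

Trace with buggy code:
Initial: m=-5, q=-4
After step 1: m=20, q=-4
After step 2: m=20, q=-2
After step 3: m=20, q=-4
After step 4: m=20, q=-4
After step 5: m=20, q=-80
Actual final m=20, q=-80 ≠ expected m=21, q=-42.
Step 3 is the only position where a single-operation replacement can produce the expected result.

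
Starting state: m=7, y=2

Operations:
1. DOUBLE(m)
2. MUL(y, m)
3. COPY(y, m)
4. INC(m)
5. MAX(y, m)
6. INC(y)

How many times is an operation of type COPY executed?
1

Counting COPY operations:
Step 3: COPY(y, m) ← COPY
Total: 1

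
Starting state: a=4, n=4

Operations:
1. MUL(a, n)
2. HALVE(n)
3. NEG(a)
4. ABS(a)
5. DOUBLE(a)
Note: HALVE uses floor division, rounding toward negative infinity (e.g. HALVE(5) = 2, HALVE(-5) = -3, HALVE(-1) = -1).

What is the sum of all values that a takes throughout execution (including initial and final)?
68

Values of a at each step:
Initial: a = 4
After step 1: a = 16
After step 2: a = 16
After step 3: a = -16
After step 4: a = 16
After step 5: a = 32
Sum = 4 + 16 + 16 + -16 + 16 + 32 = 68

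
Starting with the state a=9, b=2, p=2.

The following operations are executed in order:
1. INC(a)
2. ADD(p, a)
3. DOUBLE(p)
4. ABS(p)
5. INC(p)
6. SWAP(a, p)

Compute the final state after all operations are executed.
{a: 25, b: 2, p: 10}

Step-by-step execution:
Initial: a=9, b=2, p=2
After step 1 (INC(a)): a=10, b=2, p=2
After step 2 (ADD(p, a)): a=10, b=2, p=12
After step 3 (DOUBLE(p)): a=10, b=2, p=24
After step 4 (ABS(p)): a=10, b=2, p=24
After step 5 (INC(p)): a=10, b=2, p=25
After step 6 (SWAP(a, p)): a=25, b=2, p=10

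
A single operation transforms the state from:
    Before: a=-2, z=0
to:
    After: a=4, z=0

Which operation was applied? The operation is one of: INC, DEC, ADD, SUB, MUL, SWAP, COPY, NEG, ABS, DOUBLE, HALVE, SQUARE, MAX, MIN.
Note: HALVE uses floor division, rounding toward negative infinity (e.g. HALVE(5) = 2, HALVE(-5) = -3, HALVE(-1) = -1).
SQUARE(a)

Analyzing the change:
Before: a=-2, z=0
After: a=4, z=0
Variable a changed from -2 to 4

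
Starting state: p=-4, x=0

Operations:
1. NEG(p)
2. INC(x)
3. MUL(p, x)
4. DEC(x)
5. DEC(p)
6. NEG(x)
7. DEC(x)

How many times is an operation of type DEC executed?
3

Counting DEC operations:
Step 4: DEC(x) ← DEC
Step 5: DEC(p) ← DEC
Step 7: DEC(x) ← DEC
Total: 3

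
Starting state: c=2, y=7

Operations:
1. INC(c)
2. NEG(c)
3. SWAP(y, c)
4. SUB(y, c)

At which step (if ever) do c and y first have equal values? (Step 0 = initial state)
Never

c and y never become equal during execution.

Comparing values at each step:
Initial: c=2, y=7
After step 1: c=3, y=7
After step 2: c=-3, y=7
After step 3: c=7, y=-3
After step 4: c=7, y=-10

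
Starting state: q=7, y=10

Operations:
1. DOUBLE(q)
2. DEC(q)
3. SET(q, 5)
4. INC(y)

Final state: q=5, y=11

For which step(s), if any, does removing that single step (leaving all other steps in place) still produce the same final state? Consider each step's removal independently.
Step(s) 1, 2

Testing removal of each single step:
Without step 1: final = q=5, y=11 (same)
Without step 2: final = q=5, y=11 (same)
Without step 3: final = q=13, y=11 (different)
Without step 4: final = q=5, y=10 (different)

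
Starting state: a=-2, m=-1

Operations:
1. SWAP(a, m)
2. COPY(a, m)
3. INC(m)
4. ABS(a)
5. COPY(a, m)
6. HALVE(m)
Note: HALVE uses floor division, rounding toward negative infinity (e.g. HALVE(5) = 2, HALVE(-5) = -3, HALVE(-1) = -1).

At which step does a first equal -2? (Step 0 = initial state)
Step 0

Tracing a:
Initial: a = -2 ← first occurrence
After step 1: a = -1
After step 2: a = -2
After step 3: a = -2
After step 4: a = 2
After step 5: a = -1
After step 6: a = -1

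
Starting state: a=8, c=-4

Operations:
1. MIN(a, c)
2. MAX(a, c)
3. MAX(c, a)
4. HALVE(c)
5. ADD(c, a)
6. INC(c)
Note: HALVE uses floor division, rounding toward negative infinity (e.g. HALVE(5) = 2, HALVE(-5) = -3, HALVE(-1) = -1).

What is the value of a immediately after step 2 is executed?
a = -4

Tracing a through execution:
Initial: a = 8
After step 1 (MIN(a, c)): a = -4
After step 2 (MAX(a, c)): a = -4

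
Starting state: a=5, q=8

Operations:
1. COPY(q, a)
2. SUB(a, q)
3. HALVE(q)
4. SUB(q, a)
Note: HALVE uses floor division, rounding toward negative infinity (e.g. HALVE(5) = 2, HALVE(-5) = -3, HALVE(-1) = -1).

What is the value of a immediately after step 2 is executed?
a = 0

Tracing a through execution:
Initial: a = 5
After step 1 (COPY(q, a)): a = 5
After step 2 (SUB(a, q)): a = 0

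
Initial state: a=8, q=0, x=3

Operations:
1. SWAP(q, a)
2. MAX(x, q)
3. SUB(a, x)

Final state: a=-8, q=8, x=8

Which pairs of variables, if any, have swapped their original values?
None

Comparing initial and final values:
a: 8 → -8
x: 3 → 8
q: 0 → 8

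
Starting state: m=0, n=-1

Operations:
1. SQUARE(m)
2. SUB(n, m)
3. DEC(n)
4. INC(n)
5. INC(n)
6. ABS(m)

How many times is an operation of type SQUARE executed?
1

Counting SQUARE operations:
Step 1: SQUARE(m) ← SQUARE
Total: 1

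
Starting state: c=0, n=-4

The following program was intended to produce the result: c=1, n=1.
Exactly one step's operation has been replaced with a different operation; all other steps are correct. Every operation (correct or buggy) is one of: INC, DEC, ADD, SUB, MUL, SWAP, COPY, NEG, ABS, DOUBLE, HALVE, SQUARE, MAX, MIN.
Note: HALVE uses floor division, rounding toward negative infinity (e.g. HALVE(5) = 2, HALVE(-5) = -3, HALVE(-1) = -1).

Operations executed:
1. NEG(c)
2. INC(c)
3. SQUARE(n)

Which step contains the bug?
Step 3

Trace with buggy code:
Initial: c=0, n=-4
After step 1: c=0, n=-4
After step 2: c=1, n=-4
After step 3: c=1, n=16
Actual final c=1, n=16 ≠ expected c=1, n=1.
Step 3 is the only position where a single-operation replacement can produce the expected result.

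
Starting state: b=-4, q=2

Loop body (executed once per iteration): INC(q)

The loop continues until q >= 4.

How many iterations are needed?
2

Tracing iterations:
Initial: b=-4, q=2
After iteration 1: b=-4, q=3
After iteration 2: b=-4, q=4
q >= 4 now holds, so the loop exits after 2 iterations.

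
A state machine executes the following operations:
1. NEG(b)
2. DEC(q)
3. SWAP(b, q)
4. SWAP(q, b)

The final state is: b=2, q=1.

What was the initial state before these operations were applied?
b=-2, q=2

Working backwards:
Final state: b=2, q=1
Before step 4 (SWAP(q, b)): b=1, q=2
Before step 3 (SWAP(b, q)): b=2, q=1
Before step 2 (DEC(q)): b=2, q=2
Before step 1 (NEG(b)): b=-2, q=2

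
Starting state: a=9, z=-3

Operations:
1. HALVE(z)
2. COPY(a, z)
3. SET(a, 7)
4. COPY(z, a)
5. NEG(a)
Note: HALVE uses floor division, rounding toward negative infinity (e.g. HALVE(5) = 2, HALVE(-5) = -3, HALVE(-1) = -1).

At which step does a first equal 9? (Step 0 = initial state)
Step 0

Tracing a:
Initial: a = 9 ← first occurrence
After step 1: a = 9
After step 2: a = -2
After step 3: a = 7
After step 4: a = 7
After step 5: a = -7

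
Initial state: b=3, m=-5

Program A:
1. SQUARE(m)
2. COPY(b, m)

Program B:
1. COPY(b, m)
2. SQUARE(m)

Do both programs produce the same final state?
No

Program A final state: b=25, m=25
Program B final state: b=-5, m=25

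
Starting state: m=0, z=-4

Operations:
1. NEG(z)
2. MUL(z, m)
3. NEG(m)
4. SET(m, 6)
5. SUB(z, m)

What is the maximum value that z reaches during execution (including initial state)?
4

Values of z at each step:
Initial: z = -4
After step 1: z = 4 ← maximum
After step 2: z = 0
After step 3: z = 0
After step 4: z = 0
After step 5: z = -6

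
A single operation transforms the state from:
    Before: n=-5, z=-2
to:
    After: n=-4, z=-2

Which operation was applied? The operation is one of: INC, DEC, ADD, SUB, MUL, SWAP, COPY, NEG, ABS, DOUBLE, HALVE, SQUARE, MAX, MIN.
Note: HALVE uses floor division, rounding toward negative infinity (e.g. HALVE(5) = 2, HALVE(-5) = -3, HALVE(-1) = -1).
INC(n)

Analyzing the change:
Before: n=-5, z=-2
After: n=-4, z=-2
Variable n changed from -5 to -4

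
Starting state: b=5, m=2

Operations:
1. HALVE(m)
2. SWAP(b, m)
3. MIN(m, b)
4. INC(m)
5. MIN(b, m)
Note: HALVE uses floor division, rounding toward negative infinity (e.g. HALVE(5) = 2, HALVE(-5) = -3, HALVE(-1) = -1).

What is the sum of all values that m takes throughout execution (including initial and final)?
13

Values of m at each step:
Initial: m = 2
After step 1: m = 1
After step 2: m = 5
After step 3: m = 1
After step 4: m = 2
After step 5: m = 2
Sum = 2 + 1 + 5 + 1 + 2 + 2 = 13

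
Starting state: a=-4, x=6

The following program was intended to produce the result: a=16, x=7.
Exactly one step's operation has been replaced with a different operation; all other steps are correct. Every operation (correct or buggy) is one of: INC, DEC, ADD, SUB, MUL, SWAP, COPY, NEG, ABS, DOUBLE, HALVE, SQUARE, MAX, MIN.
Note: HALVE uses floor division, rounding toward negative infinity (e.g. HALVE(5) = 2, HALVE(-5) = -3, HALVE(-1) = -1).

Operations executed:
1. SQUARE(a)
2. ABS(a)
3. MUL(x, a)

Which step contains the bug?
Step 3

Trace with buggy code:
Initial: a=-4, x=6
After step 1: a=16, x=6
After step 2: a=16, x=6
After step 3: a=16, x=96
Actual final a=16, x=96 ≠ expected a=16, x=7.
Step 3 is the only position where a single-operation replacement can produce the expected result.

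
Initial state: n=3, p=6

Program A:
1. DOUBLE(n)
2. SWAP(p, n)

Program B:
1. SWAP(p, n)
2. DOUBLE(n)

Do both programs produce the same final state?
No

Program A final state: n=6, p=6
Program B final state: n=12, p=3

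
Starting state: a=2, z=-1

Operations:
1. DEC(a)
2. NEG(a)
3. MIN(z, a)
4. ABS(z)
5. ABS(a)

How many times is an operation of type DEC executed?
1

Counting DEC operations:
Step 1: DEC(a) ← DEC
Total: 1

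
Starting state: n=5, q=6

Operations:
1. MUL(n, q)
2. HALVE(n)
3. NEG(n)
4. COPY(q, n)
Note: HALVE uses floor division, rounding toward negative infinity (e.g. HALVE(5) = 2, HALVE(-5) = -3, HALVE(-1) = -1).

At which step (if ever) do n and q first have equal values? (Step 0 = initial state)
Step 4

n and q first become equal after step 4.

Comparing values at each step:
Initial: n=5, q=6
After step 1: n=30, q=6
After step 2: n=15, q=6
After step 3: n=-15, q=6
After step 4: n=-15, q=-15 ← equal!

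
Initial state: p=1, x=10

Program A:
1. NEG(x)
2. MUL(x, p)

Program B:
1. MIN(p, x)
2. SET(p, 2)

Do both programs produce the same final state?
No

Program A final state: p=1, x=-10
Program B final state: p=2, x=10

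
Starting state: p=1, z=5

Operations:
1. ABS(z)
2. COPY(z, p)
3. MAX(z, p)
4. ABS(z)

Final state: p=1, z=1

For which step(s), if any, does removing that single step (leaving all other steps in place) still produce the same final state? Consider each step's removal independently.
Step(s) 1, 3, 4

Testing removal of each single step:
Without step 1: final = p=1, z=1 (same)
Without step 2: final = p=1, z=5 (different)
Without step 3: final = p=1, z=1 (same)
Without step 4: final = p=1, z=1 (same)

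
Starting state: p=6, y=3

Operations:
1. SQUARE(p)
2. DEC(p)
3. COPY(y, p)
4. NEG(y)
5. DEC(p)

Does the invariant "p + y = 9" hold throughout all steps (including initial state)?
No, violated after step 1

The invariant is violated after step 1.

State at each step:
Initial: p=6, y=3
After step 1: p=36, y=3
After step 2: p=35, y=3
After step 3: p=35, y=35
After step 4: p=35, y=-35
After step 5: p=34, y=-35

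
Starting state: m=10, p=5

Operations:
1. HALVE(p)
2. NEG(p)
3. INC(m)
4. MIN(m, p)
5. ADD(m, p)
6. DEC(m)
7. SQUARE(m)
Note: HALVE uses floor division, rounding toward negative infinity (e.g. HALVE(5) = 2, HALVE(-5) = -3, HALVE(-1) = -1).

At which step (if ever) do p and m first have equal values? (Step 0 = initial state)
Step 4

p and m first become equal after step 4.

Comparing values at each step:
Initial: p=5, m=10
After step 1: p=2, m=10
After step 2: p=-2, m=10
After step 3: p=-2, m=11
After step 4: p=-2, m=-2 ← equal!
After step 5: p=-2, m=-4
After step 6: p=-2, m=-5
After step 7: p=-2, m=25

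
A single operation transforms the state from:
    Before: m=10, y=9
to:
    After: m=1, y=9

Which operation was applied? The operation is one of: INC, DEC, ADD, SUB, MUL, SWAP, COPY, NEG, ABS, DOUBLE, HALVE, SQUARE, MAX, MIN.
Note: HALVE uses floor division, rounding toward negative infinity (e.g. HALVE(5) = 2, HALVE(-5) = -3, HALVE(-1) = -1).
SUB(m, y)

Analyzing the change:
Before: m=10, y=9
After: m=1, y=9
Variable m changed from 10 to 1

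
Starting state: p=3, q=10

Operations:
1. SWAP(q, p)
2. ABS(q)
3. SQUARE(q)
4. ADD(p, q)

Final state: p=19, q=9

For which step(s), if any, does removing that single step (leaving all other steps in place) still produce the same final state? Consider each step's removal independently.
Step(s) 2

Testing removal of each single step:
Without step 1: final = p=103, q=100 (different)
Without step 2: final = p=19, q=9 (same)
Without step 3: final = p=13, q=3 (different)
Without step 4: final = p=10, q=9 (different)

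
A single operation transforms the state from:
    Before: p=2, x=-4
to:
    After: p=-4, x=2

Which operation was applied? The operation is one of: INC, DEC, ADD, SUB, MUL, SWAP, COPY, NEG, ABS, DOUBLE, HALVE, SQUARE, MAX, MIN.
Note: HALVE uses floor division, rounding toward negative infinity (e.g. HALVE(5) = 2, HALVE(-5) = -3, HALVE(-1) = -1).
SWAP(x, p)

Analyzing the change:
Before: p=2, x=-4
After: p=-4, x=2
Variable x changed from -4 to 2
Variable p changed from 2 to -4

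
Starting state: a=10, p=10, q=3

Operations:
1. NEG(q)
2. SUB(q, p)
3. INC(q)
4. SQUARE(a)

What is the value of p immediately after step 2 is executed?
p = 10

Tracing p through execution:
Initial: p = 10
After step 1 (NEG(q)): p = 10
After step 2 (SUB(q, p)): p = 10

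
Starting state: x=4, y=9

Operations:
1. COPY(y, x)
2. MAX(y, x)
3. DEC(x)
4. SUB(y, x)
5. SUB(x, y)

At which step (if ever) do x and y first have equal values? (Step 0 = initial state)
Step 1

x and y first become equal after step 1.

Comparing values at each step:
Initial: x=4, y=9
After step 1: x=4, y=4 ← equal!
After step 2: x=4, y=4 ← equal!
After step 3: x=3, y=4
After step 4: x=3, y=1
After step 5: x=2, y=1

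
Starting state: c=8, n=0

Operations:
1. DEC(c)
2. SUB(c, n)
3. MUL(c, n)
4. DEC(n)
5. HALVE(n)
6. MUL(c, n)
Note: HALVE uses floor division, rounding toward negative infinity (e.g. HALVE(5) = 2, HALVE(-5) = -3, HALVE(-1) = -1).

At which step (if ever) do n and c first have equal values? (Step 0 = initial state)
Step 3

n and c first become equal after step 3.

Comparing values at each step:
Initial: n=0, c=8
After step 1: n=0, c=7
After step 2: n=0, c=7
After step 3: n=0, c=0 ← equal!
After step 4: n=-1, c=0
After step 5: n=-1, c=0
After step 6: n=-1, c=0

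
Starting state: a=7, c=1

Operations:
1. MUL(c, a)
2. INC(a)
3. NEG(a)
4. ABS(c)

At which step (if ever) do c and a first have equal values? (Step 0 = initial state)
Step 1

c and a first become equal after step 1.

Comparing values at each step:
Initial: c=1, a=7
After step 1: c=7, a=7 ← equal!
After step 2: c=7, a=8
After step 3: c=7, a=-8
After step 4: c=7, a=-8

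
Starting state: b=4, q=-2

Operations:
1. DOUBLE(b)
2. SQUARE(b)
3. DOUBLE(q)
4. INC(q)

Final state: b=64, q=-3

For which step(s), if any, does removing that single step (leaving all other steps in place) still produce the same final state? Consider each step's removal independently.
None - removing any single step changes the final result

Testing removal of each single step:
Without step 1: final = b=16, q=-3 (different)
Without step 2: final = b=8, q=-3 (different)
Without step 3: final = b=64, q=-1 (different)
Without step 4: final = b=64, q=-4 (different)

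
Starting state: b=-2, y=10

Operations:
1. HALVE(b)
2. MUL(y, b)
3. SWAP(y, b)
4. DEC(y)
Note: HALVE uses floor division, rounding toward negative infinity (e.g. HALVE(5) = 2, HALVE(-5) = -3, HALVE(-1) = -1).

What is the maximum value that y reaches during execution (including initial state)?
10

Values of y at each step:
Initial: y = 10 ← maximum
After step 1: y = 10
After step 2: y = -10
After step 3: y = -1
After step 4: y = -2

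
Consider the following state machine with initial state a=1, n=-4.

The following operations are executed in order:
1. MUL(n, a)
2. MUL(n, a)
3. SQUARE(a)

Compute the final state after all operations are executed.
{a: 1, n: -4}

Step-by-step execution:
Initial: a=1, n=-4
After step 1 (MUL(n, a)): a=1, n=-4
After step 2 (MUL(n, a)): a=1, n=-4
After step 3 (SQUARE(a)): a=1, n=-4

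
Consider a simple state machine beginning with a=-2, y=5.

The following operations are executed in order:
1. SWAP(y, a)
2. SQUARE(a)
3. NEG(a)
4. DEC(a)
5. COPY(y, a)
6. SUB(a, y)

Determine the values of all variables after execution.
{a: 0, y: -26}

Step-by-step execution:
Initial: a=-2, y=5
After step 1 (SWAP(y, a)): a=5, y=-2
After step 2 (SQUARE(a)): a=25, y=-2
After step 3 (NEG(a)): a=-25, y=-2
After step 4 (DEC(a)): a=-26, y=-2
After step 5 (COPY(y, a)): a=-26, y=-26
After step 6 (SUB(a, y)): a=0, y=-26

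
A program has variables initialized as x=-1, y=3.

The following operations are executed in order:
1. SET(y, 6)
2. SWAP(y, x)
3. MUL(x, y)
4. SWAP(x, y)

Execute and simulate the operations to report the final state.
{x: -1, y: -6}

Step-by-step execution:
Initial: x=-1, y=3
After step 1 (SET(y, 6)): x=-1, y=6
After step 2 (SWAP(y, x)): x=6, y=-1
After step 3 (MUL(x, y)): x=-6, y=-1
After step 4 (SWAP(x, y)): x=-1, y=-6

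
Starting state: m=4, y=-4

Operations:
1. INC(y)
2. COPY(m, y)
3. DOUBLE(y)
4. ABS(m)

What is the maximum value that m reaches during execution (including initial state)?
4

Values of m at each step:
Initial: m = 4 ← maximum
After step 1: m = 4
After step 2: m = -3
After step 3: m = -3
After step 4: m = 3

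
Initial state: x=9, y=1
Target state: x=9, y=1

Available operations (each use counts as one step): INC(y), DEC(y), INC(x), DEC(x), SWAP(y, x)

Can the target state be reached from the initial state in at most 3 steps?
Yes

Path (0 steps): 0 steps (already at target)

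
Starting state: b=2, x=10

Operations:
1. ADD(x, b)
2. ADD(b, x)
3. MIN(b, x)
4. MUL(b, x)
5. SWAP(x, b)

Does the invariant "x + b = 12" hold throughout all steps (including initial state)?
No, violated after step 1

The invariant is violated after step 1.

State at each step:
Initial: b=2, x=10
After step 1: b=2, x=12
After step 2: b=14, x=12
After step 3: b=12, x=12
After step 4: b=144, x=12
After step 5: b=12, x=144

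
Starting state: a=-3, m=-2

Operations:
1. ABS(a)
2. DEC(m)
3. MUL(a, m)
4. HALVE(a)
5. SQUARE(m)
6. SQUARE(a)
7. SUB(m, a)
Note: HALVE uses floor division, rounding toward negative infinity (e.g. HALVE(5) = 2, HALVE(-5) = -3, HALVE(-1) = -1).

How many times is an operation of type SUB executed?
1

Counting SUB operations:
Step 7: SUB(m, a) ← SUB
Total: 1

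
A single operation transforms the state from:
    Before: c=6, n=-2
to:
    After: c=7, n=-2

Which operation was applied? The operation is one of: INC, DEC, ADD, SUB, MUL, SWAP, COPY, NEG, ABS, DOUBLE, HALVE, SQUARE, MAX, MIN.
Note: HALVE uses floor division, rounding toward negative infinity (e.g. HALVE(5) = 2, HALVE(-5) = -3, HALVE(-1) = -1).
INC(c)

Analyzing the change:
Before: c=6, n=-2
After: c=7, n=-2
Variable c changed from 6 to 7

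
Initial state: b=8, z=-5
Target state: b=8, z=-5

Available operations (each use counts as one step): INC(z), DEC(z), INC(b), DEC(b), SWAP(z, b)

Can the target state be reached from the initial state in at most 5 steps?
Yes

Path (0 steps): 0 steps (already at target)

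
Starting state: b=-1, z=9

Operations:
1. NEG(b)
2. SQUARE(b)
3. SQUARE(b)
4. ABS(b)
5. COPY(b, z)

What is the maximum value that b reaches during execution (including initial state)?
9

Values of b at each step:
Initial: b = -1
After step 1: b = 1
After step 2: b = 1
After step 3: b = 1
After step 4: b = 1
After step 5: b = 9 ← maximum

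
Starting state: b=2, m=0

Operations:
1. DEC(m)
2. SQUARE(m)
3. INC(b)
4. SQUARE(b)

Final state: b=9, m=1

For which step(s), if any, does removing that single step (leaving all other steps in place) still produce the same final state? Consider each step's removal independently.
None - removing any single step changes the final result

Testing removal of each single step:
Without step 1: final = b=9, m=0 (different)
Without step 2: final = b=9, m=-1 (different)
Without step 3: final = b=4, m=1 (different)
Without step 4: final = b=3, m=1 (different)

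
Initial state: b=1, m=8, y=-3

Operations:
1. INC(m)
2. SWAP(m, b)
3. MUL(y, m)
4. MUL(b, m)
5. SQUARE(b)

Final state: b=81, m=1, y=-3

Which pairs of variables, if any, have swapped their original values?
None

Comparing initial and final values:
b: 1 → 81
y: -3 → -3
m: 8 → 1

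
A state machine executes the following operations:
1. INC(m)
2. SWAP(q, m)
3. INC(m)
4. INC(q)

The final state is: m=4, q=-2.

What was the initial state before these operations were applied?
m=-4, q=3

Working backwards:
Final state: m=4, q=-2
Before step 4 (INC(q)): m=4, q=-3
Before step 3 (INC(m)): m=3, q=-3
Before step 2 (SWAP(q, m)): m=-3, q=3
Before step 1 (INC(m)): m=-4, q=3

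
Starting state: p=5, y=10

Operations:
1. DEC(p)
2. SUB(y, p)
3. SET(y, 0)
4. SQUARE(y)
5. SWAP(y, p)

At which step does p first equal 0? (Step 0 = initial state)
Step 5

Tracing p:
Initial: p = 5
After step 1: p = 4
After step 2: p = 4
After step 3: p = 4
After step 4: p = 4
After step 5: p = 0 ← first occurrence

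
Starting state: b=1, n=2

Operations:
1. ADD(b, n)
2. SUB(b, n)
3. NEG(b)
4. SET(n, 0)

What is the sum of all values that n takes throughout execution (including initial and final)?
8

Values of n at each step:
Initial: n = 2
After step 1: n = 2
After step 2: n = 2
After step 3: n = 2
After step 4: n = 0
Sum = 2 + 2 + 2 + 2 + 0 = 8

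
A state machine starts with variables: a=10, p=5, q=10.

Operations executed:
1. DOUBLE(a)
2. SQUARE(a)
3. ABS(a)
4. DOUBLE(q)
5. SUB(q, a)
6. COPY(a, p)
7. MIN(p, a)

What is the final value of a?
a = 5

Tracing execution:
Step 1: DOUBLE(a) → a = 20
Step 2: SQUARE(a) → a = 400
Step 3: ABS(a) → a = 400
Step 4: DOUBLE(q) → a = 400
Step 5: SUB(q, a) → a = 400
Step 6: COPY(a, p) → a = 5
Step 7: MIN(p, a) → a = 5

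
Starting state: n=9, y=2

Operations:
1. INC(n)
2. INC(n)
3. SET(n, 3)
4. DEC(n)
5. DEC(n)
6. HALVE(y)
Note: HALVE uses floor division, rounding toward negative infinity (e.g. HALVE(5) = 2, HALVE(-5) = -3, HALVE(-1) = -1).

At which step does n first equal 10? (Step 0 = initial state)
Step 1

Tracing n:
Initial: n = 9
After step 1: n = 10 ← first occurrence
After step 2: n = 11
After step 3: n = 3
After step 4: n = 2
After step 5: n = 1
After step 6: n = 1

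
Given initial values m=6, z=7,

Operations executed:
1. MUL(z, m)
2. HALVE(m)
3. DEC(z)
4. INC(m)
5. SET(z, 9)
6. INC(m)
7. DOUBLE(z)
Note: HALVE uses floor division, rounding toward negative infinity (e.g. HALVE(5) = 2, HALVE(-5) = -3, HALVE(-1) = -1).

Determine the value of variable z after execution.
z = 18

Tracing execution:
Step 1: MUL(z, m) → z = 42
Step 2: HALVE(m) → z = 42
Step 3: DEC(z) → z = 41
Step 4: INC(m) → z = 41
Step 5: SET(z, 9) → z = 9
Step 6: INC(m) → z = 9
Step 7: DOUBLE(z) → z = 18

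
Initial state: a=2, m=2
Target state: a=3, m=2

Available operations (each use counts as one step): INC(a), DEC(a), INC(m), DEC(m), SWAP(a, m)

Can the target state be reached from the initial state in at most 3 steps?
Yes

Path (1 step): INC(a)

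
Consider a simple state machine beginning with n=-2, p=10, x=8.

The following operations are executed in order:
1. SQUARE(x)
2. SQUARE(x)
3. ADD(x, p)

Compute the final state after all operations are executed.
{n: -2, p: 10, x: 4106}

Step-by-step execution:
Initial: n=-2, p=10, x=8
After step 1 (SQUARE(x)): n=-2, p=10, x=64
After step 2 (SQUARE(x)): n=-2, p=10, x=4096
After step 3 (ADD(x, p)): n=-2, p=10, x=4106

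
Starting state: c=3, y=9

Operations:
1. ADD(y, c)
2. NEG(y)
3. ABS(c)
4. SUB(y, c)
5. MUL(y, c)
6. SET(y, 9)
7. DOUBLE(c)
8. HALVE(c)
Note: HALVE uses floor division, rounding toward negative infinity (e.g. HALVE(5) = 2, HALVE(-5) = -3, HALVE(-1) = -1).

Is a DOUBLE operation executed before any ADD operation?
No

First DOUBLE: step 7
First ADD: step 1
Since 7 > 1, ADD comes first.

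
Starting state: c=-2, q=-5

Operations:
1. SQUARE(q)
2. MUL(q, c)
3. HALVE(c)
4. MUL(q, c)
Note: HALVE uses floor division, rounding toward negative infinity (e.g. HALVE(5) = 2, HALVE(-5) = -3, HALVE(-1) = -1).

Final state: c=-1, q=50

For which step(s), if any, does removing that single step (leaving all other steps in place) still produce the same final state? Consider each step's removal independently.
None - removing any single step changes the final result

Testing removal of each single step:
Without step 1: final = c=-1, q=-10 (different)
Without step 2: final = c=-1, q=-25 (different)
Without step 3: final = c=-2, q=100 (different)
Without step 4: final = c=-1, q=-50 (different)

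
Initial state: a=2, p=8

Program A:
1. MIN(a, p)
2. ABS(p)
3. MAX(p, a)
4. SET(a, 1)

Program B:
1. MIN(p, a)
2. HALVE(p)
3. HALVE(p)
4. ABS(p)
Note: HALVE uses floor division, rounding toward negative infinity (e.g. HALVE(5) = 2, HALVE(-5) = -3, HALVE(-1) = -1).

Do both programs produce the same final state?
No

Program A final state: a=1, p=8
Program B final state: a=2, p=0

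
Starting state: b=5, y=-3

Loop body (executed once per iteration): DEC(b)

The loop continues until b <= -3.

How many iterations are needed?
8

Tracing iterations:
Initial: b=5, y=-3
After iteration 1: b=4, y=-3
After iteration 2: b=3, y=-3
After iteration 3: b=2, y=-3
After iteration 4: b=1, y=-3
After iteration 5: b=0, y=-3
After iteration 6: b=-1, y=-3
After iteration 7: b=-2, y=-3
After iteration 8: b=-3, y=-3
b <= -3 now holds, so the loop exits after 8 iterations.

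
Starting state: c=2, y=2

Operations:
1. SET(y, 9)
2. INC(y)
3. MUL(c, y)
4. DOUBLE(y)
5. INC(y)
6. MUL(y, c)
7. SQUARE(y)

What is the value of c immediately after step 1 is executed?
c = 2

Tracing c through execution:
Initial: c = 2
After step 1 (SET(y, 9)): c = 2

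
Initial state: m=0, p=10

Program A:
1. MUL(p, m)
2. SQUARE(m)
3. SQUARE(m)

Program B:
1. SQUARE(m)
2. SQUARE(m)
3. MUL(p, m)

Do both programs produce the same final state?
Yes

Program A final state: m=0, p=0
Program B final state: m=0, p=0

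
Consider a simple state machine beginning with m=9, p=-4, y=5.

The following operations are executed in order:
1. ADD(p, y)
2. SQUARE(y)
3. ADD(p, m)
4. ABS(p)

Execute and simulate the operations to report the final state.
{m: 9, p: 10, y: 25}

Step-by-step execution:
Initial: m=9, p=-4, y=5
After step 1 (ADD(p, y)): m=9, p=1, y=5
After step 2 (SQUARE(y)): m=9, p=1, y=25
After step 3 (ADD(p, m)): m=9, p=10, y=25
After step 4 (ABS(p)): m=9, p=10, y=25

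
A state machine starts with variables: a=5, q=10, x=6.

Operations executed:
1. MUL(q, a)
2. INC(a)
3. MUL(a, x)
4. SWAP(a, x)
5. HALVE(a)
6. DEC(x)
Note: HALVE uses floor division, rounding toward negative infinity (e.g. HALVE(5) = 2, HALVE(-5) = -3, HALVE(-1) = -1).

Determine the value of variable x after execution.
x = 35

Tracing execution:
Step 1: MUL(q, a) → x = 6
Step 2: INC(a) → x = 6
Step 3: MUL(a, x) → x = 6
Step 4: SWAP(a, x) → x = 36
Step 5: HALVE(a) → x = 36
Step 6: DEC(x) → x = 35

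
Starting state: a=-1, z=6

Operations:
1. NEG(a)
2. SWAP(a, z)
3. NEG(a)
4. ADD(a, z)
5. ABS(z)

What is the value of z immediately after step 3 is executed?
z = 1

Tracing z through execution:
Initial: z = 6
After step 1 (NEG(a)): z = 6
After step 2 (SWAP(a, z)): z = 1
After step 3 (NEG(a)): z = 1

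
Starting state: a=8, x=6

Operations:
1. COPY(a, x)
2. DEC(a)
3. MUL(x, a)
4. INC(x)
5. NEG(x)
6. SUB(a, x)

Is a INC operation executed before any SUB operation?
Yes

First INC: step 4
First SUB: step 6
Since 4 < 6, INC comes first.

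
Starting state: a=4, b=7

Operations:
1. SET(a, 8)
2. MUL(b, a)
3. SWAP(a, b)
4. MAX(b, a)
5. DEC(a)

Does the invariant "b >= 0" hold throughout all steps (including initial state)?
Yes

The invariant holds at every step.

State at each step:
Initial: a=4, b=7
After step 1: a=8, b=7
After step 2: a=8, b=56
After step 3: a=56, b=8
After step 4: a=56, b=56
After step 5: a=55, b=56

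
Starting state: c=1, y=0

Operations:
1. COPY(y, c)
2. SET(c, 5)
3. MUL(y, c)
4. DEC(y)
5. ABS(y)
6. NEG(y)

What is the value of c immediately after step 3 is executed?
c = 5

Tracing c through execution:
Initial: c = 1
After step 1 (COPY(y, c)): c = 1
After step 2 (SET(c, 5)): c = 5
After step 3 (MUL(y, c)): c = 5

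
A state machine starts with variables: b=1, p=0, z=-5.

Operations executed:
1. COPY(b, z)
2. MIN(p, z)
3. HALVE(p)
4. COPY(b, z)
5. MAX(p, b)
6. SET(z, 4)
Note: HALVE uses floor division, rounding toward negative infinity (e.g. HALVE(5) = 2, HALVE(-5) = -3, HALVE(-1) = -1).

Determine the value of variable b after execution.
b = -5

Tracing execution:
Step 1: COPY(b, z) → b = -5
Step 2: MIN(p, z) → b = -5
Step 3: HALVE(p) → b = -5
Step 4: COPY(b, z) → b = -5
Step 5: MAX(p, b) → b = -5
Step 6: SET(z, 4) → b = -5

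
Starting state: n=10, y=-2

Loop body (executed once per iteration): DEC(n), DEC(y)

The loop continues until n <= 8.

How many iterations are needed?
2

Tracing iterations:
Initial: n=10, y=-2
After iteration 1: n=9, y=-3
After iteration 2: n=8, y=-4
n <= 8 now holds, so the loop exits after 2 iterations.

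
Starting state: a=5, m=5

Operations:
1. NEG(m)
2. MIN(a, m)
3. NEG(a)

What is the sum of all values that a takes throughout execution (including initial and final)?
10

Values of a at each step:
Initial: a = 5
After step 1: a = 5
After step 2: a = -5
After step 3: a = 5
Sum = 5 + 5 + -5 + 5 = 10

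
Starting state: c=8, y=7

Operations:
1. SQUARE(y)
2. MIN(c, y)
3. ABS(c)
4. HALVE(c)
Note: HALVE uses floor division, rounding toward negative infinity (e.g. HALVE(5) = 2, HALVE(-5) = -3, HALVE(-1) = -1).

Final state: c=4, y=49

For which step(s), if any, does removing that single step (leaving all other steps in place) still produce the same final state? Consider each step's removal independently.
Step(s) 2, 3

Testing removal of each single step:
Without step 1: final = c=3, y=7 (different)
Without step 2: final = c=4, y=49 (same)
Without step 3: final = c=4, y=49 (same)
Without step 4: final = c=8, y=49 (different)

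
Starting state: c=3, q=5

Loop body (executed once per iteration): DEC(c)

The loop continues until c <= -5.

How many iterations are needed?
8

Tracing iterations:
Initial: c=3, q=5
After iteration 1: c=2, q=5
After iteration 2: c=1, q=5
After iteration 3: c=0, q=5
After iteration 4: c=-1, q=5
After iteration 5: c=-2, q=5
After iteration 6: c=-3, q=5
After iteration 7: c=-4, q=5
After iteration 8: c=-5, q=5
c <= -5 now holds, so the loop exits after 8 iterations.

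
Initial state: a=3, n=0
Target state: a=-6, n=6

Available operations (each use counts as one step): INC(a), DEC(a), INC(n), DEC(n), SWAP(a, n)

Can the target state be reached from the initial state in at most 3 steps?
No

The target state cannot be reached within 3 steps.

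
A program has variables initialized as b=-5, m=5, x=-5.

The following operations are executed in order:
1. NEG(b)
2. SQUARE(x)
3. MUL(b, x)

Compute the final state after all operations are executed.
{b: 125, m: 5, x: 25}

Step-by-step execution:
Initial: b=-5, m=5, x=-5
After step 1 (NEG(b)): b=5, m=5, x=-5
After step 2 (SQUARE(x)): b=5, m=5, x=25
After step 3 (MUL(b, x)): b=125, m=5, x=25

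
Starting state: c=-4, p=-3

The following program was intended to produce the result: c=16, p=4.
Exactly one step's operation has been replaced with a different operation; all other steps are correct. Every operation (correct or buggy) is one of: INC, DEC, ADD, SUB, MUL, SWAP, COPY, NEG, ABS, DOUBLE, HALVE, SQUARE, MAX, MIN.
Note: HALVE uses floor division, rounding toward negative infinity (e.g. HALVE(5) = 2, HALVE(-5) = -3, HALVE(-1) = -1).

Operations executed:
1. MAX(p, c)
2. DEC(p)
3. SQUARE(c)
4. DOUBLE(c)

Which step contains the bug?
Step 4

Trace with buggy code:
Initial: c=-4, p=-3
After step 1: c=-4, p=-3
After step 2: c=-4, p=-4
After step 3: c=16, p=-4
After step 4: c=32, p=-4
Actual final c=32, p=-4 ≠ expected c=16, p=4.
Step 4 is the only position where a single-operation replacement can produce the expected result.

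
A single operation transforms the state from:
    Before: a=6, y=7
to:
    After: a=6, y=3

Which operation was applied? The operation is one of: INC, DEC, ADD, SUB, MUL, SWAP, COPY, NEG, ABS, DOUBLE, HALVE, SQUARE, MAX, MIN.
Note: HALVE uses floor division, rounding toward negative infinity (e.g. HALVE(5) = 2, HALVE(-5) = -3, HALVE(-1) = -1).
HALVE(y)

Analyzing the change:
Before: a=6, y=7
After: a=6, y=3
Variable y changed from 7 to 3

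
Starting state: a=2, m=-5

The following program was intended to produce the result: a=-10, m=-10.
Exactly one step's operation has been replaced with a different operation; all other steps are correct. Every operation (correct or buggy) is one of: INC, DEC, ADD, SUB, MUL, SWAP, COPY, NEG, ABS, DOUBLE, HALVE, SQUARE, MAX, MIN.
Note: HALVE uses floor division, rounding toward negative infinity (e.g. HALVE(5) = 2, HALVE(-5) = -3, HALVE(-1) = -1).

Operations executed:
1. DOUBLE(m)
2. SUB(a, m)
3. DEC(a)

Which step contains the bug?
Step 3

Trace with buggy code:
Initial: a=2, m=-5
After step 1: a=2, m=-10
After step 2: a=12, m=-10
After step 3: a=11, m=-10
Actual final a=11, m=-10 ≠ expected a=-10, m=-10.
Step 3 is the only position where a single-operation replacement can produce the expected result.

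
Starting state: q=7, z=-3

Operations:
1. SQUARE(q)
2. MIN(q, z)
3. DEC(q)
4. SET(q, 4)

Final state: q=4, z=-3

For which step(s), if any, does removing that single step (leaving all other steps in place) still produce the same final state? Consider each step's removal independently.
Step(s) 1, 2, 3

Testing removal of each single step:
Without step 1: final = q=4, z=-3 (same)
Without step 2: final = q=4, z=-3 (same)
Without step 3: final = q=4, z=-3 (same)
Without step 4: final = q=-4, z=-3 (different)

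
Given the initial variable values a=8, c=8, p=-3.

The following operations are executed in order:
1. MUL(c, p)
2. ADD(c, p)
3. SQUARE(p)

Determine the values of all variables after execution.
{a: 8, c: -27, p: 9}

Step-by-step execution:
Initial: a=8, c=8, p=-3
After step 1 (MUL(c, p)): a=8, c=-24, p=-3
After step 2 (ADD(c, p)): a=8, c=-27, p=-3
After step 3 (SQUARE(p)): a=8, c=-27, p=9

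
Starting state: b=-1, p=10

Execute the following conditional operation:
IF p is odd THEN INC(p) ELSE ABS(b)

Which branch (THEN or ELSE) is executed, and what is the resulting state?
Branch: ELSE, Final state: b=1, p=10

Evaluating condition: p is odd
Condition is False, so ELSE branch executes
After ABS(b): b=1, p=10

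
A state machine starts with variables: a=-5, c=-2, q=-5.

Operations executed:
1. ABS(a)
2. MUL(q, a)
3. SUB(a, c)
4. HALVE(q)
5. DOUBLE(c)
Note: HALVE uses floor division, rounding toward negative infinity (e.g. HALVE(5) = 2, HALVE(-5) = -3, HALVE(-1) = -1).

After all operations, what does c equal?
c = -4

Tracing execution:
Step 1: ABS(a) → c = -2
Step 2: MUL(q, a) → c = -2
Step 3: SUB(a, c) → c = -2
Step 4: HALVE(q) → c = -2
Step 5: DOUBLE(c) → c = -4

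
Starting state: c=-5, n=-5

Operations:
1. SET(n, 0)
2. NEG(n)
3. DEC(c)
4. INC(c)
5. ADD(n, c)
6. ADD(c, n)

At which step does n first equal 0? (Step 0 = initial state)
Step 1

Tracing n:
Initial: n = -5
After step 1: n = 0 ← first occurrence
After step 2: n = 0
After step 3: n = 0
After step 4: n = 0
After step 5: n = -5
After step 6: n = -5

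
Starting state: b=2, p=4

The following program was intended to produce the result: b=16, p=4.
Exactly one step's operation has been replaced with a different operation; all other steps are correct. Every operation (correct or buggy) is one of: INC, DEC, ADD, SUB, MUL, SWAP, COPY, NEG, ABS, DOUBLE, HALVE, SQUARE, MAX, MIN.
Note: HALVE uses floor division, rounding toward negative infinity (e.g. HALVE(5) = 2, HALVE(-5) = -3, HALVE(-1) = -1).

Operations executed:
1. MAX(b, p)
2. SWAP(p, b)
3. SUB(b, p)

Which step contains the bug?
Step 3

Trace with buggy code:
Initial: b=2, p=4
After step 1: b=4, p=4
After step 2: b=4, p=4
After step 3: b=0, p=4
Actual final b=0, p=4 ≠ expected b=16, p=4.
Step 3 is the only position where a single-operation replacement can produce the expected result.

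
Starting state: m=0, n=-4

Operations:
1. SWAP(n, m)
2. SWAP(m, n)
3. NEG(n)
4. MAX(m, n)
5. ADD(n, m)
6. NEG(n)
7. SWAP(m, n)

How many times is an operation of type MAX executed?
1

Counting MAX operations:
Step 4: MAX(m, n) ← MAX
Total: 1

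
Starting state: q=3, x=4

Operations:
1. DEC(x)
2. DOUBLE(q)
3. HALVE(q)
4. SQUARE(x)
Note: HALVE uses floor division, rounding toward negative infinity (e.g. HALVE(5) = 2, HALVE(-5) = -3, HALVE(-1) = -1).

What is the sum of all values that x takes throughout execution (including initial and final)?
22

Values of x at each step:
Initial: x = 4
After step 1: x = 3
After step 2: x = 3
After step 3: x = 3
After step 4: x = 9
Sum = 4 + 3 + 3 + 3 + 9 = 22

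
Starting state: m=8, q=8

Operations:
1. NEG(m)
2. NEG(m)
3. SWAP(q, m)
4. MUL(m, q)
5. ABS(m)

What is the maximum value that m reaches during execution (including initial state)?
64

Values of m at each step:
Initial: m = 8
After step 1: m = -8
After step 2: m = 8
After step 3: m = 8
After step 4: m = 64 ← maximum
After step 5: m = 64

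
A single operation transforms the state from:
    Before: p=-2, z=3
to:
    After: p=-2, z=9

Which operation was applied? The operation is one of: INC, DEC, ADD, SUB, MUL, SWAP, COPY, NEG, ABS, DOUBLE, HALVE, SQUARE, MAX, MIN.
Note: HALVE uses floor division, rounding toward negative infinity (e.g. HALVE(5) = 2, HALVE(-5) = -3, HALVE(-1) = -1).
SQUARE(z)

Analyzing the change:
Before: p=-2, z=3
After: p=-2, z=9
Variable z changed from 3 to 9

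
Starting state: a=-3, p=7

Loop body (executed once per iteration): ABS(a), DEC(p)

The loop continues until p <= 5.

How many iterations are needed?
2

Tracing iterations:
Initial: a=-3, p=7
After iteration 1: a=3, p=6
After iteration 2: a=3, p=5
p <= 5 now holds, so the loop exits after 2 iterations.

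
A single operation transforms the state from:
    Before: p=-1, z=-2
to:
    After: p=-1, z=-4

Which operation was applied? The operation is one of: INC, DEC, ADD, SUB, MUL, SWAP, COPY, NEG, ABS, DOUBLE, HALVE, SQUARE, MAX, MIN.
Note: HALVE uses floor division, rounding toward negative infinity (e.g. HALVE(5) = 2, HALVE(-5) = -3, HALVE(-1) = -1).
DOUBLE(z)

Analyzing the change:
Before: p=-1, z=-2
After: p=-1, z=-4
Variable z changed from -2 to -4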